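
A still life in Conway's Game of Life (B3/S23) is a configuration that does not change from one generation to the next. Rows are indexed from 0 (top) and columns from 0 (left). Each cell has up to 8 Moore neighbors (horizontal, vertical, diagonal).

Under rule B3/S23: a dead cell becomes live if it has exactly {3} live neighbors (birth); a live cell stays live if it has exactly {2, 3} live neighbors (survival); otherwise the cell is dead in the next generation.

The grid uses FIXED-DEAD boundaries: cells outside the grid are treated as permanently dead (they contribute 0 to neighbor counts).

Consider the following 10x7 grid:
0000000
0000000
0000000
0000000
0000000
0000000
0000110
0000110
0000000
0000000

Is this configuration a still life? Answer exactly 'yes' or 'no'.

Compute generation 1 and compare to generation 0 (given above):
Generation 1:
0000000
0000000
0000000
0000000
0000000
0000000
0000110
0000110
0000000
0000000
The grids are IDENTICAL -> still life.

Answer: yes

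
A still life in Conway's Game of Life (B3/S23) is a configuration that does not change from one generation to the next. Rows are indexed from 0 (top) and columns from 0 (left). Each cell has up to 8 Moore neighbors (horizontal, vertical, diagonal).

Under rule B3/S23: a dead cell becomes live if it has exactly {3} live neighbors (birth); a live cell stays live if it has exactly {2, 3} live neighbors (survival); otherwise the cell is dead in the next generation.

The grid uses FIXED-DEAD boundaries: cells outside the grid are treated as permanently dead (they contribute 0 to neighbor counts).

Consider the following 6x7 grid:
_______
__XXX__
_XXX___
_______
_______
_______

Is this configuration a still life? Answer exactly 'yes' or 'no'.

Compute generation 1 and compare to generation 0 (given above):
Generation 1:
___X___
_X__X__
_X__X__
__X____
_______
_______
Cell (0,3) differs: gen0=0 vs gen1=1 -> NOT a still life.

Answer: no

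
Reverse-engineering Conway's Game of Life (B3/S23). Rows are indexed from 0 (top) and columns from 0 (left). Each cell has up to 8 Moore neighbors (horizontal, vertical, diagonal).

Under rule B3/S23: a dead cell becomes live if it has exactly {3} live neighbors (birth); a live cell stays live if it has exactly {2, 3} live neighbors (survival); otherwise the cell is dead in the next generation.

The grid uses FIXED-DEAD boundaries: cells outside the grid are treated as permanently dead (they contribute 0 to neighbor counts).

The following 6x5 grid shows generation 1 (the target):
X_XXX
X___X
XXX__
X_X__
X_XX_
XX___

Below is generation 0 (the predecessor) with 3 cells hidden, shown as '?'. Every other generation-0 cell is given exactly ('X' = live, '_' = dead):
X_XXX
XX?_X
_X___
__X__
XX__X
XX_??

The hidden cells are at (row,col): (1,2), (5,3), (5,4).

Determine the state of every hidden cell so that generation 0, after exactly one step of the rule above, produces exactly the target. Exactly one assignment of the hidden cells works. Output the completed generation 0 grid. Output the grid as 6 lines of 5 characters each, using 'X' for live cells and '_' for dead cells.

Hidden generation-0 cells (in order): (1,2), (5,3), (5,4).
A hidden cell only influences target cells in its own 3x3 neighborhood. Try each of the 2^3 = 8 assignments, step the completed generation 0 forward once under B3/S23, and compare with the target:
  (1,2)=_ (5,3)=_ (5,4)=_ -> step gives (4,3)='_' but target has 'X' -> reject
  (1,2)=_ (5,3)=_ (5,4)=X -> step reproduces the target at every cell -> ACCEPT
  (1,2)=_ (5,3)=X (5,4)=_ -> step gives (4,2)='_' but target has 'X' -> reject
  (1,2)=_ (5,3)=X (5,4)=X -> step gives (4,2)='_' but target has 'X' -> reject
  (1,2)=X (5,3)=_ (5,4)=_ -> step gives (0,3)='_' but target has 'X' -> reject
  (1,2)=X (5,3)=_ (5,4)=X -> step gives (0,3)='_' but target has 'X' -> reject
  (1,2)=X (5,3)=X (5,4)=_ -> step gives (0,3)='_' but target has 'X' -> reject
  (1,2)=X (5,3)=X (5,4)=X -> step gives (0,3)='_' but target has 'X' -> reject
Unique solution: (1,2)=dead, (5,3)=dead, (5,4)=live.
Check: live-neighbor counts of every cell in the completed generation 0:
24232
34442
33321
34221
34331
33221
Applying B3/S23 to generation 0 with these counts gives:
X_XXX
X___X
XXX__
X_X__
X_XX_
XX___
which matches the target exactly.

Answer: X_XXX
XX__X
_X___
__X__
XX__X
XX__X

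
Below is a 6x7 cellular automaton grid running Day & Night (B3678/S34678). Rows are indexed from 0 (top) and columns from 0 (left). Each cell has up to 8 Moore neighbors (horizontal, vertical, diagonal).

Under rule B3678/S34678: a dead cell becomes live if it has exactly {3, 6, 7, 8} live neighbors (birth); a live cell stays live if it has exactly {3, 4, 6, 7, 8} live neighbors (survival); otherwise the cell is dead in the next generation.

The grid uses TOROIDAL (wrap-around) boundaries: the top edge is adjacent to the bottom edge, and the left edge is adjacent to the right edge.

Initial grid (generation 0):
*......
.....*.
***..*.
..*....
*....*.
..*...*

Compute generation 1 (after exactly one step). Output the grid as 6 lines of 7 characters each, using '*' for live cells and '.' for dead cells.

Answer: ......*
*......
.*....*
*......
.*....*
**....*

Derivation:
Simulating step by step:
Generation 0 (given above): 11 live cells
Generation 1: 10 live cells
(generation 1 grid is the final answer)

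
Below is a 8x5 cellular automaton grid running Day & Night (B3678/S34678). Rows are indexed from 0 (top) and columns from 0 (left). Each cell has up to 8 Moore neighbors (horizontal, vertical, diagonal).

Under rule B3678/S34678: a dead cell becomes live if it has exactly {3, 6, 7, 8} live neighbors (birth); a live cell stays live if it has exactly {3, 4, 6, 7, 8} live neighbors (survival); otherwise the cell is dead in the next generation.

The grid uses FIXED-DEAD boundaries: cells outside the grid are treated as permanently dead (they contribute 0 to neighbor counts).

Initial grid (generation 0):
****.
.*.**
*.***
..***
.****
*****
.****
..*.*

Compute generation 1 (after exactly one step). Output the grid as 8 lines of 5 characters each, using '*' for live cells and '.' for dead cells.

Simulating step by step:
Generation 0 (given above): 29 live cells
Generation 1: 23 live cells
(generation 1 grid is the final answer)

Answer: .****
..***
...*.
..**.
*.**.
****.
*.***
.**..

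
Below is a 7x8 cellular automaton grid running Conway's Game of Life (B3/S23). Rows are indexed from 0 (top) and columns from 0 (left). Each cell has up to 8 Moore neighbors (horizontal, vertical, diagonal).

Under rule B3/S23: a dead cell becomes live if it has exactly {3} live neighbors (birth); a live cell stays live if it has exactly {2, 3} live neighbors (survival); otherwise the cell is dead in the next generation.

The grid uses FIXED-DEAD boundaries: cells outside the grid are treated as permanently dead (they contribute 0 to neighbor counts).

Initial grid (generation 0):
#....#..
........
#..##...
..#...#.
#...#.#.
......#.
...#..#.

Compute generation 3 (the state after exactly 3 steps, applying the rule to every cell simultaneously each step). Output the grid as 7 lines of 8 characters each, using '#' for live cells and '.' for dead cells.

Simulating step by step:
Generation 0 (given above): 13 live cells
Generation 1: 8 live cells
........
....#...
...#....
.#..#...
......##
......##
........
Generation 2: 7 live cells
........
........
...##...
........
.....###
......##
........
Generation 3: 7 live cells
(generation 3 grid is the final answer)

Answer: ........
........
........
....###.
.....#.#
.....#.#
........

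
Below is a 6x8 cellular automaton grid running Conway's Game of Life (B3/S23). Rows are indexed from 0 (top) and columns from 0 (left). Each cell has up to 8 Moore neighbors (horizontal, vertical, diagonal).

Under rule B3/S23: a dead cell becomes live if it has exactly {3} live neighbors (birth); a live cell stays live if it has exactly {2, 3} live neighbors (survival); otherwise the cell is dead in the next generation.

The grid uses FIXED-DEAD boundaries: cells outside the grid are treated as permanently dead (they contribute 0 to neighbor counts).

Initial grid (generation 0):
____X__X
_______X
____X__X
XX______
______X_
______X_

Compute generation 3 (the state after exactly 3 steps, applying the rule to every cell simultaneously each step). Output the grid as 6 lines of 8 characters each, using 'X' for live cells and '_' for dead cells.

Answer: ________
________
________
________
________
________

Derivation:
Simulating step by step:
Generation 0 (given above): 9 live cells
Generation 1: 2 live cells
________
______XX
________
________
________
________
Generation 2: 0 live cells
________
________
________
________
________
________
Generation 3: 0 live cells
(generation 3 grid is the final answer)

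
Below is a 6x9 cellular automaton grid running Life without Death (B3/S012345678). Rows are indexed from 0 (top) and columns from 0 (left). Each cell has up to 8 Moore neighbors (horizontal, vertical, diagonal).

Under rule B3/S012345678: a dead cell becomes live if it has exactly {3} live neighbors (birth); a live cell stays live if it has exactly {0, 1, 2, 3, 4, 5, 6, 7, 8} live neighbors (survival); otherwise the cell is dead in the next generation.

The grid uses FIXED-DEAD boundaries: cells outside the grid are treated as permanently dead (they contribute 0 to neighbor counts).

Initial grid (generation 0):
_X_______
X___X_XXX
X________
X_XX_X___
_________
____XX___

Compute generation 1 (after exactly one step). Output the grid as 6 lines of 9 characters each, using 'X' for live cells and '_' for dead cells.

Answer: _X_____X_
XX__X_XXX
X__XXXXX_
XXXX_X___
___X_X___
____XX___

Derivation:
Simulating step by step:
Generation 0 (given above): 13 live cells
Generation 1: 23 live cells
(generation 1 grid is the final answer)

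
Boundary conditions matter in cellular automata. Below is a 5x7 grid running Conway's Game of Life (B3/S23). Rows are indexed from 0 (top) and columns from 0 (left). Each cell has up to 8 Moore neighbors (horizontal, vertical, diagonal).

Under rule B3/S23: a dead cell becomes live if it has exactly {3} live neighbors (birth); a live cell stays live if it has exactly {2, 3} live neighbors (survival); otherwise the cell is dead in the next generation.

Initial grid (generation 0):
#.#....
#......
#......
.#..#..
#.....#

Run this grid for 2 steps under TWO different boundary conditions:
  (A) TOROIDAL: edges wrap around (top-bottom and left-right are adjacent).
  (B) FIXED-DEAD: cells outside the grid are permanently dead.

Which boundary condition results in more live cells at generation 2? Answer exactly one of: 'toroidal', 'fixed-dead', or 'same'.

Answer: toroidal

Derivation:
Under TOROIDAL boundary, generation 2:
.#.....
......#
.#.....
.#....#
.#....#
Population = 7

Under FIXED-DEAD boundary, generation 2:
.......
#......
.......
##.....
.......
Population = 3

Comparison: toroidal=7, fixed-dead=3 -> toroidal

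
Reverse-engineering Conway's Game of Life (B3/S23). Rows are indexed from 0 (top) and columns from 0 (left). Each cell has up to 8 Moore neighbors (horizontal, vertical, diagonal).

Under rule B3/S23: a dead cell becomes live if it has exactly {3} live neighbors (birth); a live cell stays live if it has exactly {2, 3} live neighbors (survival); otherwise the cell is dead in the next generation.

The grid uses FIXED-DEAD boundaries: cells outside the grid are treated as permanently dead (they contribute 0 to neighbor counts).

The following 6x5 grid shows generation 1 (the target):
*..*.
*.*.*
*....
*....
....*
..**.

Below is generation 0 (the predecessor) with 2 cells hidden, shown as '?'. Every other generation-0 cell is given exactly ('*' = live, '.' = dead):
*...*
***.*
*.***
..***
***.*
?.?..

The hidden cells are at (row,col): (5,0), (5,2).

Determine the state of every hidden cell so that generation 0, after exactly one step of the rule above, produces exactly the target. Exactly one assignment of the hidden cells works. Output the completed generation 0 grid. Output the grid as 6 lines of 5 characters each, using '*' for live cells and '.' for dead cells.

Answer: *...*
***.*
*.***
..***
***.*
..*..

Derivation:
Hidden generation-0 cells (in order): (5,0), (5,2).
A hidden cell only influences target cells in its own 3x3 neighborhood. Try each of the 2^2 = 4 assignments, step the completed generation 0 forward once under B3/S23, and compare with the target:
  (5,0)=. (5,2)=. -> step gives (4,1)='*' but target has '.' -> reject
  (5,0)=. (5,2)=* -> step reproduces the target at every cell -> ACCEPT
  (5,0)=* (5,2)=. -> step gives (4,0)='*' but target has '.' -> reject
  (5,0)=* (5,2)=* -> step gives (4,0)='*' but target has '.' -> reject
Unique solution: (5,0)=dead, (5,2)=live.
Check: live-neighbor counts of every cell in the completed generation 0:
24231
35363
26574
36574
14462
24231
Applying B3/S23 to generation 0 with these counts gives:
*..*.
*.*.*
*....
*....
....*
..**.
which matches the target exactly.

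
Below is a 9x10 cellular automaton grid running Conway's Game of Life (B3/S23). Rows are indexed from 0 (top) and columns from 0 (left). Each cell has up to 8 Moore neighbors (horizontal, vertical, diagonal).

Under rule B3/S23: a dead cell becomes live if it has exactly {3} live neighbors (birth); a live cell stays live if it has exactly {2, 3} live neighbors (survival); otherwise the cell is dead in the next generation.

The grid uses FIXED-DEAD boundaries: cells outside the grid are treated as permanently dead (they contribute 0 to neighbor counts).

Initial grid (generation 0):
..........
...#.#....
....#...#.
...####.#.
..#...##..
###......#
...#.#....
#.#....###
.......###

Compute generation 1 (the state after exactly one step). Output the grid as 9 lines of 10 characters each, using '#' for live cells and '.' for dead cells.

Answer: ..........
....#.....
......##..
...##.#.#.
..#.#.###.
.###..#...
#..#.....#
......##.#
.......#.#

Derivation:
Simulating step by step:
Generation 0 (given above): 26 live cells
Generation 1: 24 live cells
(generation 1 grid is the final answer)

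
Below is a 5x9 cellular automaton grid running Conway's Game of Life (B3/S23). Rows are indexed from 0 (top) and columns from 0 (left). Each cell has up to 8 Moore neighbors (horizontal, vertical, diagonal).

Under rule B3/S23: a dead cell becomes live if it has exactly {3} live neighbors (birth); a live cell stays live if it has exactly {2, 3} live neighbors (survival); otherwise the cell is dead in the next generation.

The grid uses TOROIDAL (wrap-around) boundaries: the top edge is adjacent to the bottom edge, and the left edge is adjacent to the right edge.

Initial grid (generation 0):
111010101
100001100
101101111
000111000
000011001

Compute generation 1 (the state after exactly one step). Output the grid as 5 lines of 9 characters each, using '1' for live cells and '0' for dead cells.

Simulating step by step:
Generation 0 (given above): 22 live cells
Generation 1: 18 live cells
(generation 1 grid is the final answer)

Answer: 010110101
000000000
111100011
101000000
011000111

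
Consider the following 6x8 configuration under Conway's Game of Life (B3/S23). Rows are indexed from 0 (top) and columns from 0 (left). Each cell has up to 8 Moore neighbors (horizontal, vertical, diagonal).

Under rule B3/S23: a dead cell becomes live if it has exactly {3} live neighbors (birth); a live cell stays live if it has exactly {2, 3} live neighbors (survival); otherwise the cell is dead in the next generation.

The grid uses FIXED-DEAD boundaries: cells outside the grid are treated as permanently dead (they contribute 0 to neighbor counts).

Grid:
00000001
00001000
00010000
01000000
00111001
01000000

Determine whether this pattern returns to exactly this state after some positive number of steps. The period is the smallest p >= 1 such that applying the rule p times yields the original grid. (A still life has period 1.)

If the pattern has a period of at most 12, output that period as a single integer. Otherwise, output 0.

Simulating and comparing each generation to the original:
Gen 0 (original, given above): 9 live cells
Gen 1: 6 live cells, differs from original
Gen 2: 6 live cells, differs from original
Gen 3: 5 live cells, differs from original
Gen 4: 3 live cells, differs from original
Gen 5: 2 live cells, differs from original
Gen 6: 0 live cells, differs from original
Gen 7: 0 live cells, differs from original
Gen 8: 0 live cells, differs from original
Gen 9: 0 live cells, differs from original
Gen 10: 0 live cells, differs from original
Gen 11: 0 live cells, differs from original
Gen 12: 0 live cells, differs from original
No period found within 12 steps.

Answer: 0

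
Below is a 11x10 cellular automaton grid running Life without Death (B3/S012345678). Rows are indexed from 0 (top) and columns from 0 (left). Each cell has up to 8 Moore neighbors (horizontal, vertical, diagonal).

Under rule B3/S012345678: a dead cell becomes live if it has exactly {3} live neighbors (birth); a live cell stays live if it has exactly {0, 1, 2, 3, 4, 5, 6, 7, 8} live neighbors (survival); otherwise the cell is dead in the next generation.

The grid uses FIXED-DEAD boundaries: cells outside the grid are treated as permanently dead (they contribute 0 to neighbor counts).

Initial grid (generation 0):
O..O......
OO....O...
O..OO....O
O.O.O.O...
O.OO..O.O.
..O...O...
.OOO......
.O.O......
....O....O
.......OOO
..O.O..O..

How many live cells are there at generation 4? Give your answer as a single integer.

Simulating step by step:
Generation 0 (given above): 33 live cells
Generation 1: 42 live cells
OO.O......
OOOOO.O...
O.OOO....O
O.O.O.OO..
O.OO..O.O.
..O...OO..
.OOO......
.O.OO.....
....O....O
...O...OOO
..O.O..O..
Generation 2: 51 live cells
OO.OO.....
OOOOOOO...
O.OOO.OO.O
O.O.O.OOO.
O.OO..O.O.
..O...OO..
.OOOO.....
.O.OO.....
..O.O....O
...OO..OOO
..OOO..O..
Generation 3: 59 live cells
OO.OO.....
OOOOOOOO..
O.OOO.OO.O
O.O.O.OOOO
O.OO..O.O.
..O.OOOO..
.OOOOO....
.O.OOO....
..O.OO...O
...OOO.OOO
..OOO..O..
Generation 4: 65 live cells
OO.OO.O...
OOOOOOOOO.
O.OOO.OO.O
O.O.O.OOOO
O.OO..O.OO
..O.OOOO..
.OOOOO....
.O.OOOO...
..O.OO...O
...OOO.OOO
..OOOOOO..
Population at generation 4: 65

Answer: 65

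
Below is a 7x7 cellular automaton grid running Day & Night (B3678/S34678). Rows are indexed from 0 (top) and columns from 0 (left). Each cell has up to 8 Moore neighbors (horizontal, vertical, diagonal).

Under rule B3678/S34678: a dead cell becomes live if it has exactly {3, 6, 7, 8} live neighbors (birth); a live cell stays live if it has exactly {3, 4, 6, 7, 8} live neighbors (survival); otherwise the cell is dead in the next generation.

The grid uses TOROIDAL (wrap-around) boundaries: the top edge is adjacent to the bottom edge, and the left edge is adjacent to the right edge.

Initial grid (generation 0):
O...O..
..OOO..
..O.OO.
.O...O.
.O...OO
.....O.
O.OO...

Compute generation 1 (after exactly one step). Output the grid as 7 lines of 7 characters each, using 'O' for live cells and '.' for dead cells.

Simulating step by step:
Generation 0 (given above): 17 live cells
Generation 1: 22 live cells
(generation 1 grid is the final answer)

Answer: ...OO..
.O..O..
.OO.OO.
O.O..O.
O...OOO
OOO.O..
.O..O.O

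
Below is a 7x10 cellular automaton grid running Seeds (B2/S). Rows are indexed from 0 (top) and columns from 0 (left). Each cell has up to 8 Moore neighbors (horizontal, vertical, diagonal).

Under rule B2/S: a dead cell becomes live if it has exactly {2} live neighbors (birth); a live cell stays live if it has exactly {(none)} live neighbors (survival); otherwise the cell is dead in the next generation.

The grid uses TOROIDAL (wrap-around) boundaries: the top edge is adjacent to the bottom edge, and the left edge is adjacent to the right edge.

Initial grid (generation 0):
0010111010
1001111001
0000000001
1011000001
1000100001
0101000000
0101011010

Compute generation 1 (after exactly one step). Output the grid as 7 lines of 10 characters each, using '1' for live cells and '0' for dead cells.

Simulating step by step:
Generation 0 (given above): 26 live cells
Generation 1: 10 live cells
(generation 1 grid is the final answer)

Answer: 0000000000
0110000000
0000001000
0000100000
0000000010
0000001110
1000000001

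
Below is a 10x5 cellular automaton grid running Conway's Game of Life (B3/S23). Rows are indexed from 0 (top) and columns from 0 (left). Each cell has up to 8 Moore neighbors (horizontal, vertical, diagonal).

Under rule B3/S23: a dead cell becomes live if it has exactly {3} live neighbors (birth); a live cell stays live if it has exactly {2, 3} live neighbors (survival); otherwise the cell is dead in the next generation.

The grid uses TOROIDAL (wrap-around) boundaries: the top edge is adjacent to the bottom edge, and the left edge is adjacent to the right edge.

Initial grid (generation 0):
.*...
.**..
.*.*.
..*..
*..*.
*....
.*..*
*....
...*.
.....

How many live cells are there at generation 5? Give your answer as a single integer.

Answer: 16

Derivation:
Simulating step by step:
Generation 0 (given above): 13 live cells
Generation 1: 18 live cells
.**..
**...
.*.*.
.****
.*..*
**...
.*..*
*...*
.....
.....
Generation 2: 15 live cells
***..
*....
...*.
.*..*
....*
.**.*
.*..*
*...*
.....
.....
Generation 3: 22 live cells
**...
*.*.*
*...*
*..**
.**.*
.**.*
.**.*
*...*
.....
.*...
Generation 4: 14 live cells
..*.*
...*.
.....
..*..
.....
....*
..*.*
**.**
*....
**...
Generation 5: 16 live cells
*****
...*.
.....
.....
.....
...*.
.**..
.***.
..*..
**..*
Population at generation 5: 16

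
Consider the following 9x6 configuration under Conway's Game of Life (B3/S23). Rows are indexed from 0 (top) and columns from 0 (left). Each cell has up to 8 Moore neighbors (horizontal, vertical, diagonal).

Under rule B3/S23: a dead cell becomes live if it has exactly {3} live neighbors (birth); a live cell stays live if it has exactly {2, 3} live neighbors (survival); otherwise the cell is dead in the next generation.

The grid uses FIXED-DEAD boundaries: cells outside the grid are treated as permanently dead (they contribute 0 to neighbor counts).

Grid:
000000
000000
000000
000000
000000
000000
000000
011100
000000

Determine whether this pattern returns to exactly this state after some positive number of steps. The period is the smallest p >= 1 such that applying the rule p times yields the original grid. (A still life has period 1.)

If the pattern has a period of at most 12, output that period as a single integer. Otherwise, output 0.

Simulating and comparing each generation to the original:
Gen 0 (original, given above): 3 live cells
Gen 1: 3 live cells, differs from original
Gen 2: 3 live cells, MATCHES original -> period = 2

Answer: 2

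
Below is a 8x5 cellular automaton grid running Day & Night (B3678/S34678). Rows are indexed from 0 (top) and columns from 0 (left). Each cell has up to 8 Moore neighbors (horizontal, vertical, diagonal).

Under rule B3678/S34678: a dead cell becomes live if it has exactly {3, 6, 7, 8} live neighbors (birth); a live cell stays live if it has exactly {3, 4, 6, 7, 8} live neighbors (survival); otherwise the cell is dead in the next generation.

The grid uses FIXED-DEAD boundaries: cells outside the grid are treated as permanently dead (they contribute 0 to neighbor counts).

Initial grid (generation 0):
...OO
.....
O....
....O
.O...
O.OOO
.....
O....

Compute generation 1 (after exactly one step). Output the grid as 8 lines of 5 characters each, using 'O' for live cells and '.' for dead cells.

Answer: .....
.....
.....
.....
..O.O
.O...
.O.O.
.....

Derivation:
Simulating step by step:
Generation 0 (given above): 10 live cells
Generation 1: 5 live cells
(generation 1 grid is the final answer)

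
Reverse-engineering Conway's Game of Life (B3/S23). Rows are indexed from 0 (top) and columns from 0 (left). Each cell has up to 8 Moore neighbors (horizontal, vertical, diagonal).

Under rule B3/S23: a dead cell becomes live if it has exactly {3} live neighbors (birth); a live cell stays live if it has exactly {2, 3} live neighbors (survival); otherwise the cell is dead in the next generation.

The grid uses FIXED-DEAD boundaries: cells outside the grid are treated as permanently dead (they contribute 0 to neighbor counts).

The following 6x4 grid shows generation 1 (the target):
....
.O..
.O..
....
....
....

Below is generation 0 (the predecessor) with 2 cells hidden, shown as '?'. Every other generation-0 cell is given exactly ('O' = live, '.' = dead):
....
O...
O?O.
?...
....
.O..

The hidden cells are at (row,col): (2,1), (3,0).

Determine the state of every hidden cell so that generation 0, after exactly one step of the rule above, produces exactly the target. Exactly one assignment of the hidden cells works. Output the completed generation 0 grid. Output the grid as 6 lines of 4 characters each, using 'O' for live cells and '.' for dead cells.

Answer: ....
O...
O.O.
....
....
.O..

Derivation:
Hidden generation-0 cells (in order): (2,1), (3,0).
A hidden cell only influences target cells in its own 3x3 neighborhood. Try each of the 2^2 = 4 assignments, step the completed generation 0 forward once under B3/S23, and compare with the target:
  (2,1)=. (3,0)=. -> step reproduces the target at every cell -> ACCEPT
  (2,1)=. (3,0)=O -> step gives (2,0)='O' but target has '.' -> reject
  (2,1)=O (3,0)=. -> step gives (1,0)='O' but target has '.' -> reject
  (2,1)=O (3,0)=O -> step gives (1,0)='O' but target has '.' -> reject
Unique solution: (2,1)=dead, (3,0)=dead.
Check: live-neighbor counts of every cell in the completed generation 0:
1100
1311
1301
1211
1110
1010
Applying B3/S23 to generation 0 with these counts gives:
....
.O..
.O..
....
....
....
which matches the target exactly.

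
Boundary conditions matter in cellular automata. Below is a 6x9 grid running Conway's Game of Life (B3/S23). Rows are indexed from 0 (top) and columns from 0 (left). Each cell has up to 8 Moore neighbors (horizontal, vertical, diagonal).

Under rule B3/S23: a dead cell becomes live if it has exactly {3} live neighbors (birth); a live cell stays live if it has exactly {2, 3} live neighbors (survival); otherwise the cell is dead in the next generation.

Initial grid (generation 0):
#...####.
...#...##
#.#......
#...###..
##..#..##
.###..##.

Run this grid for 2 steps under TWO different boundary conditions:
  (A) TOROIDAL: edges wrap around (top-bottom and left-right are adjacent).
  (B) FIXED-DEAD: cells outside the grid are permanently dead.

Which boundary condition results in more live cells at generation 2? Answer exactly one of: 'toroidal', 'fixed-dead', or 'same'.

Answer: same

Derivation:
Under TOROIDAL boundary, generation 2:
#....##.#
.......#.
##.......
..#....##
..#...#..
.###.#...
Population = 16

Under FIXED-DEAD boundary, generation 2:
...#....#
.........
##.......
###.....#
#.......#
####...##
Population = 16

Comparison: toroidal=16, fixed-dead=16 -> same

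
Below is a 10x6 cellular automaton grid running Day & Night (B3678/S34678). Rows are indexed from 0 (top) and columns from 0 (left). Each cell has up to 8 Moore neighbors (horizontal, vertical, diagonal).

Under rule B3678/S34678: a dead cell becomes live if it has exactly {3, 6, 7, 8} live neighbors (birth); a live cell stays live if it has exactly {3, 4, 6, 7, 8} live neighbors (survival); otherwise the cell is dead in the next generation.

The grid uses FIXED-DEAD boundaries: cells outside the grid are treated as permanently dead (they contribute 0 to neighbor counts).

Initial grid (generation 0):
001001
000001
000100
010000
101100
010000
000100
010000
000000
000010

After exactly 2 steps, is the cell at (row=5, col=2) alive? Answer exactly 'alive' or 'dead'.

Simulating step by step:
Generation 0 (given above): 12 live cells
Generation 1: 5 live cells
000000
000010
000000
000100
001000
000100
001000
000000
000000
000000
Generation 2: 2 live cells
000000
000000
000000
000000
000100
001000
000000
000000
000000
000000

Cell (5,2) at generation 2: 1 -> alive

Answer: alive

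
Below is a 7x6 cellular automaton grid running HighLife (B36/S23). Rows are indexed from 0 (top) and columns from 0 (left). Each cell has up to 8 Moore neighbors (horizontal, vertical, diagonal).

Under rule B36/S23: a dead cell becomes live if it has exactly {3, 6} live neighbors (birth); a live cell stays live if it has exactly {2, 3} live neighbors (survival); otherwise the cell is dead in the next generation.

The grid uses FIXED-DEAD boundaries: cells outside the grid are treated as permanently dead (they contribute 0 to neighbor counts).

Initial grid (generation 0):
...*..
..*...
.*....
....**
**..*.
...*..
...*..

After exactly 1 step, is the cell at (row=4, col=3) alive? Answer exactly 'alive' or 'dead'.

Simulating step by step:
Generation 0 (given above): 10 live cells
Generation 1: 11 live cells
......
..*...
......
**..**
...***
..***.
......

Cell (4,3) at generation 1: 1 -> alive

Answer: alive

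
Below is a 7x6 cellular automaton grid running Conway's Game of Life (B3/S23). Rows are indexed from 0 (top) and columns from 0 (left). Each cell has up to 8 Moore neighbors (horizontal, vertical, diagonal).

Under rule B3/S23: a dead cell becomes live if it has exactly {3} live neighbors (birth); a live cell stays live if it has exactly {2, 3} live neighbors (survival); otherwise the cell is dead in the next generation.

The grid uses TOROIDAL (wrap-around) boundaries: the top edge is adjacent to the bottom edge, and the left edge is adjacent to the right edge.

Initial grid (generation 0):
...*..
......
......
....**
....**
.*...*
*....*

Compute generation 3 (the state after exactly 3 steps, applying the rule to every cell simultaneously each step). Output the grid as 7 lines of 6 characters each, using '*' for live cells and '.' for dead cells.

Simulating step by step:
Generation 0 (given above): 9 live cells
Generation 1: 5 live cells
......
......
......
....**
......
......
*...**
Generation 2: 3 live cells
.....*
......
......
......
......
.....*
.....*
Generation 3: 3 live cells
(generation 3 grid is the final answer)

Answer: ......
......
......
......
......
......
*...**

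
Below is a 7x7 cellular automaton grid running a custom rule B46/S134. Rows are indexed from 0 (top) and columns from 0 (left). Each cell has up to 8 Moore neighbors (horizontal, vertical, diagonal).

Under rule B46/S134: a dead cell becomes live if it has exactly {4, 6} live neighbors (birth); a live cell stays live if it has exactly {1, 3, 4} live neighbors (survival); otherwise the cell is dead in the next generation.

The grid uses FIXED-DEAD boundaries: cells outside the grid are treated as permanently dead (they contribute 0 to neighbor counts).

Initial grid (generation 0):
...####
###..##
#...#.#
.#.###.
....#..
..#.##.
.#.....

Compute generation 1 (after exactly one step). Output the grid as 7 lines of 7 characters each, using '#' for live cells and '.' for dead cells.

Answer: ....###
.#.#..#
#.#####
.#.###.
.......
..#....
.#.....

Derivation:
Simulating step by step:
Generation 0 (given above): 21 live cells
Generation 1: 18 live cells
(generation 1 grid is the final answer)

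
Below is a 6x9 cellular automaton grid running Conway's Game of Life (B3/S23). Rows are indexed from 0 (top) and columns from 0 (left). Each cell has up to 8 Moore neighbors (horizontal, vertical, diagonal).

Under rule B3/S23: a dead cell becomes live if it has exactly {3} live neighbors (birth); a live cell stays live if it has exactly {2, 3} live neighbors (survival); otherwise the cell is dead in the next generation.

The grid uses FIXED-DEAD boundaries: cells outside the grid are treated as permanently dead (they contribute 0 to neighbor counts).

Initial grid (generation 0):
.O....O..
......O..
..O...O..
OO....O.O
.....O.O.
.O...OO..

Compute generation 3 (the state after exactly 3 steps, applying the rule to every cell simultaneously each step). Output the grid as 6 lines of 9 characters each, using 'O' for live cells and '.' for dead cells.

Answer: ......O..
.....OO..
...OOOO..
OOO.OO...
OOOOO..O.
.....OO..

Derivation:
Simulating step by step:
Generation 0 (given above): 14 live cells
Generation 1: 15 live cells
.........
.....OOO.
.O...OO..
.O...OO..
OO...O.O.
.....OO..
Generation 2: 14 live cells
......O..
.....O.O.
....O....
.OO.O..O.
OO..O..O.
.....OO..
Generation 3: 20 live cells
(generation 3 grid is the final answer)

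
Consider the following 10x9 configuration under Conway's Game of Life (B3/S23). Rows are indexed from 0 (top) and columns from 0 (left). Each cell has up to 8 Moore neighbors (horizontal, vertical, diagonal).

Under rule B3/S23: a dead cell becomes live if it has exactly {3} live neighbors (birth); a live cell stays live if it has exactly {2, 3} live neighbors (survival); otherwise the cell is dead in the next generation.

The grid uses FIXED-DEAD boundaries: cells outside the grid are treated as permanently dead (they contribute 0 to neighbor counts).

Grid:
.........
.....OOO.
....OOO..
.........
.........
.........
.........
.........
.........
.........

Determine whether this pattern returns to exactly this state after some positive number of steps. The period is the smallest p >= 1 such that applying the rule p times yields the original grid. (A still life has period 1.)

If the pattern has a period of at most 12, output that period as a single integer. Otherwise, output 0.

Simulating and comparing each generation to the original:
Gen 0 (original, given above): 6 live cells
Gen 1: 6 live cells, differs from original
Gen 2: 6 live cells, MATCHES original -> period = 2

Answer: 2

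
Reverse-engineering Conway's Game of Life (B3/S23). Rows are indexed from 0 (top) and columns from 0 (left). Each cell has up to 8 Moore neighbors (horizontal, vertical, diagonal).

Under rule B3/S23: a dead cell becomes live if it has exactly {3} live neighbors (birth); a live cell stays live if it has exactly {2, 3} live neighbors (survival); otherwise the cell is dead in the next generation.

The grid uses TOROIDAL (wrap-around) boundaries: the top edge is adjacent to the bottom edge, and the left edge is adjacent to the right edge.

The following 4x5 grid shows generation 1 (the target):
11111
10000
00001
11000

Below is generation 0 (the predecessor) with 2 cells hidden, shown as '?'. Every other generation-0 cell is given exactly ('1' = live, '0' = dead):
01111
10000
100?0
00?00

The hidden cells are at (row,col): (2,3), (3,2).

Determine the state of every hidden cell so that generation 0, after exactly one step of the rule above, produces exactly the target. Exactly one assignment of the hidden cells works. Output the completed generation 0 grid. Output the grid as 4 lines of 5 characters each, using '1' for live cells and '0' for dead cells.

Answer: 01111
10000
10010
00000

Derivation:
Hidden generation-0 cells (in order): (2,3), (3,2).
A hidden cell only influences target cells in its own 3x3 neighborhood. Try each of the 2^2 = 4 assignments, step the completed generation 0 forward once under B3/S23, and compare with the target:
  (2,3)=0 (3,2)=0 -> step gives (1,2)='1' but target has '0' -> reject
  (2,3)=0 (3,2)=1 -> step gives (1,2)='1' but target has '0' -> reject
  (2,3)=1 (3,2)=0 -> step reproduces the target at every cell -> ACCEPT
  (2,3)=1 (3,2)=1 -> step gives (2,1)='1' but target has '0' -> reject
Unique solution: (2,3)=live, (3,2)=dead.
Check: live-neighbor counts of every cell in the completed generation 0:
32222
34445
12103
33444
Applying B3/S23 to generation 0 with these counts gives:
11111
10000
00001
11000
which matches the target exactly.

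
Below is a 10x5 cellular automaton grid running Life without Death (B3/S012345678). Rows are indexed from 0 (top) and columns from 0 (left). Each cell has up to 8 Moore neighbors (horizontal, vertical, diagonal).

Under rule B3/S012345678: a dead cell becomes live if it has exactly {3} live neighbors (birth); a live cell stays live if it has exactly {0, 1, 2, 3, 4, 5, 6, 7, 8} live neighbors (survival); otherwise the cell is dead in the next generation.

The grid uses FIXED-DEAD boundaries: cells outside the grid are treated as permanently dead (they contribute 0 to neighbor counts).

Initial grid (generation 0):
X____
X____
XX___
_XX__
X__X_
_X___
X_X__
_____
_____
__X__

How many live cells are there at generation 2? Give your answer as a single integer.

Simulating step by step:
Generation 0 (given above): 12 live cells
Generation 1: 16 live cells
X____
X____
XXX__
_XX__
X__X_
XXX__
XXX__
_____
_____
__X__
Generation 2: 19 live cells
X____
X____
XXX__
_XXX_
X__X_
XXXX_
XXX__
_X___
_____
__X__
Population at generation 2: 19

Answer: 19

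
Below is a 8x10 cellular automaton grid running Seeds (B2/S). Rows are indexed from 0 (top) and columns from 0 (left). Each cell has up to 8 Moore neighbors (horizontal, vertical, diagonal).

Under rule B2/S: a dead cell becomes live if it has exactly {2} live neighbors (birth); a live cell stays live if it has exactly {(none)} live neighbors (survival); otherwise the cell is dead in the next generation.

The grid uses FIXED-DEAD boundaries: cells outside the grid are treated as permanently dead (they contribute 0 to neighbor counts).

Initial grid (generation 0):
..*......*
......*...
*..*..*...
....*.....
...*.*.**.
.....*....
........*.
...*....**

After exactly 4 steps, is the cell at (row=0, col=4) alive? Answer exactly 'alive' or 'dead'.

Simulating step by step:
Generation 0 (given above): 16 live cells
Generation 1: 13 live cells
..........
.***.*.*..
....*..*..
..*.....*.
..........
.........*
....*..*..
.......*..
Generation 2: 14 live cells
.*.**.*...
........*.
.....*....
...*...*..
........**
........*.
......*...
......*.*.
Generation 3: 18 live cells
..*..*.*..
..**..**..
....*.***.
....*.*..*
..........
..........
.....*..**
.....*....
Generation 4: 16 live cells
.*..*...*.
.*........
..*......*
...*......
.....*....
........**
....*.*...
....*.*.**

Cell (0,4) at generation 4: 1 -> alive

Answer: alive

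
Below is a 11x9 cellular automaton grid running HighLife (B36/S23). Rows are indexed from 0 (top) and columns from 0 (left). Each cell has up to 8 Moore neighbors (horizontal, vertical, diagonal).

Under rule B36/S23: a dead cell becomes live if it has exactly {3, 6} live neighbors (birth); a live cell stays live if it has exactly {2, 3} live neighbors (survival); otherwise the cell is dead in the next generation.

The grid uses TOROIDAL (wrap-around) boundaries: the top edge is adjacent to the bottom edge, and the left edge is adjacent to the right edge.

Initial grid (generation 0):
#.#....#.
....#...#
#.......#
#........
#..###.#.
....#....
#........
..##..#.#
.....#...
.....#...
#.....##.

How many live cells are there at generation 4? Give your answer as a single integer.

Simulating step by step:
Generation 0 (given above): 24 live cells
Generation 1: 27 live cells
##....##.
.#.....#.
#.......#
##..#....
...###..#
...###..#
...#.....
.........
....###..
.....#...
.#....##.
Generation 2: 28 live cells
###......
.#....##.
........#
.#.###...
..#.....#
..#..#...
...#.....
....##...
....###..
....#..#.
##...#.##
Generation 3: 32 live cells
..#......
.##....##
#.#.####.
#.###....
.##..#...
..##.....
...#.#...
...#..#..
...#..#..
#...#..#.
..#...##.
Generation 4: 41 live cells
..##..#.#
#.#..#.##
##.#####.
##......#
...#.....
.#.#.....
...#.....
..##.##..
...#####.
...#.#.##
.#.#..###
Population at generation 4: 41

Answer: 41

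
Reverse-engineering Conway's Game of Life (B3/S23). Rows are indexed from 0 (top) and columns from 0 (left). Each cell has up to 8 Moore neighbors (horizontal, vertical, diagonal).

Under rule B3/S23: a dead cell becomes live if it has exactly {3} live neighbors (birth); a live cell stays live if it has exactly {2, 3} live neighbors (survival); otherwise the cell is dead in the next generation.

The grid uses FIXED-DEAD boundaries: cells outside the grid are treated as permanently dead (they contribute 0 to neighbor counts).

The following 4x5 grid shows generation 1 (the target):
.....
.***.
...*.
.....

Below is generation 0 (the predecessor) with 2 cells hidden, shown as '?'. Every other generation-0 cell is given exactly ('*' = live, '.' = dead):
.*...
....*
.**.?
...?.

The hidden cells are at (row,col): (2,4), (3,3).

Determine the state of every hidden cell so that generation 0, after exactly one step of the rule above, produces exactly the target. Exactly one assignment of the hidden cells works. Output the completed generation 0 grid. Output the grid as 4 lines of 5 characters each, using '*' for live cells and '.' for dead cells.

Hidden generation-0 cells (in order): (2,4), (3,3).
A hidden cell only influences target cells in its own 3x3 neighborhood. Try each of the 2^2 = 4 assignments, step the completed generation 0 forward once under B3/S23, and compare with the target:
  (2,4)=. (3,3)=. -> step gives (1,3)='.' but target has '*' -> reject
  (2,4)=. (3,3)=* -> step gives (1,3)='.' but target has '*' -> reject
  (2,4)=* (3,3)=. -> step reproduces the target at every cell -> ACCEPT
  (2,4)=* (3,3)=* -> step gives (2,2)='*' but target has '.' -> reject
Unique solution: (2,4)=live, (3,3)=dead.
Check: live-neighbor counts of every cell in the completed generation 0:
10111
23331
11131
12221
Applying B3/S23 to generation 0 with these counts gives:
.....
.***.
...*.
.....
which matches the target exactly.

Answer: .*...
....*
.**.*
.....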